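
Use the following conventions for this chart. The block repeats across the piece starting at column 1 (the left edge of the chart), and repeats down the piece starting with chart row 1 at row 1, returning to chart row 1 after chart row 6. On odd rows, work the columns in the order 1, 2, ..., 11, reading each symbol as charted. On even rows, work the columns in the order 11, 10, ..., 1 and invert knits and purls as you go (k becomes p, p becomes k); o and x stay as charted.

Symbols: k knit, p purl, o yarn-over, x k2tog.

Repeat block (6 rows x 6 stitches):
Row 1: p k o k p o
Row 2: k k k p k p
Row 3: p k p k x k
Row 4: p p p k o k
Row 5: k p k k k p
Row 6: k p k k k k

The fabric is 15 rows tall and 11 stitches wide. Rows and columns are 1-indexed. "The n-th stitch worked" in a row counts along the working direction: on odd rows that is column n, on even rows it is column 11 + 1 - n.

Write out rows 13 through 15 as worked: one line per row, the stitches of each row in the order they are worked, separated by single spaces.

Row 13: chart row 1, RS - tile across columns 1-11 and work as-is.
Row 14: chart row 2, WS - tiled (columns 1-11): k k k p k p k k k p k; work from column 11 back to 1 with k<->p swapped.
Row 15: chart row 3, RS - tile across columns 1-11 and work as-is.

Result:
p k o k p o p k o k p
p k p p p k p k p p p
p k p k x k p k p k x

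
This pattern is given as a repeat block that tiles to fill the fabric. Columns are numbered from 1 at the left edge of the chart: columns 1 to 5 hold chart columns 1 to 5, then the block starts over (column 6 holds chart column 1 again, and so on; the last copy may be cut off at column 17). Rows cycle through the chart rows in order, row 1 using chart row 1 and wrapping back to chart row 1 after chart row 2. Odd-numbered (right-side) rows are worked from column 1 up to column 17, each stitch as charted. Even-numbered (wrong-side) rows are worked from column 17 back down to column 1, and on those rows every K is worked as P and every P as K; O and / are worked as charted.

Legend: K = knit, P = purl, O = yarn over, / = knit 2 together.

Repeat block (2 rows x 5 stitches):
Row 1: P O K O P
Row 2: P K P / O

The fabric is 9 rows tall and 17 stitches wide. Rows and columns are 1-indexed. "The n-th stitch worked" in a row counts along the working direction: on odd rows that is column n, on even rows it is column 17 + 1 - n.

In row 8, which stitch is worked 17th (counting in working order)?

== STITCH ==
K

Derivation:
For row 8: chart row = ((8-1) mod 2) + 1 = 2; this is a WS (even) row.
Chart row 2 tiled across columns 1-17: P K P / O P K P / O P K P / O P K
WS: work from column 17 back to column 1 (reverse the tiled row), swapping K<->P (O and / unchanged).
Row 8 as worked: P K O / K P K O / K P K O / K P K
Stitch 17 in working order -> K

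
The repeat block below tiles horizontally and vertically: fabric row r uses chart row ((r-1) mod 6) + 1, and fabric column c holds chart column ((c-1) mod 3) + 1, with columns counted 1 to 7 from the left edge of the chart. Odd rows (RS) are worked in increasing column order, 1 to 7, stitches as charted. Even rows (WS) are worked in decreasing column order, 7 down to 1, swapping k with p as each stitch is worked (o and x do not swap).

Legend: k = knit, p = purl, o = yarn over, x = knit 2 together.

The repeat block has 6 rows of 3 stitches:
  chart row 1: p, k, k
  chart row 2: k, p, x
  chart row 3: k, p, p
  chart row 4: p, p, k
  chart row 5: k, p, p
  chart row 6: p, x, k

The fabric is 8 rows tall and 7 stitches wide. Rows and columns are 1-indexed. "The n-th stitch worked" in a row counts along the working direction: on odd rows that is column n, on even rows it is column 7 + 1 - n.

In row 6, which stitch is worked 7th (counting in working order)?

Stitch:
k

Derivation:
Row 6 uses chart row ((6-1) mod 6)+1 = 6. Row 6 is even, so WS.
Chart row 6 tiled across columns 1-7: p x k p x k p
WS row: flip the tiled sequence (start at column 7) and apply k<->p; o and x stay.
Row 6 as worked: k p x k p x k
Stitch 7 in working order -> k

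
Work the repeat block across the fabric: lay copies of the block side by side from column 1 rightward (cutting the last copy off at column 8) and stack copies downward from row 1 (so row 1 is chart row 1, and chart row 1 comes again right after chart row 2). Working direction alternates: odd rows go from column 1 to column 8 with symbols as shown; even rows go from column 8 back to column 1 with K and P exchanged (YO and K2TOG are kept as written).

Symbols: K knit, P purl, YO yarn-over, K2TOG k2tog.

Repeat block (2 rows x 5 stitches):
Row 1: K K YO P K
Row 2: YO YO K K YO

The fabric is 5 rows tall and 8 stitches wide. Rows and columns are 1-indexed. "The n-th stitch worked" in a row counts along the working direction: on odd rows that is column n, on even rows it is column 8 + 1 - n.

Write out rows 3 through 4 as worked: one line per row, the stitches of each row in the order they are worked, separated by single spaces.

== ROWS AS WORKED ==
K K YO P K K K YO
P YO YO YO P P YO YO

Derivation:
Row 3: chart row 1, RS - tile across columns 1-8 and work as-is.
Row 4: chart row 2, WS - tiled (columns 1-8): YO YO K K YO YO YO K; work from column 8 back to 1 with K<->P swapped.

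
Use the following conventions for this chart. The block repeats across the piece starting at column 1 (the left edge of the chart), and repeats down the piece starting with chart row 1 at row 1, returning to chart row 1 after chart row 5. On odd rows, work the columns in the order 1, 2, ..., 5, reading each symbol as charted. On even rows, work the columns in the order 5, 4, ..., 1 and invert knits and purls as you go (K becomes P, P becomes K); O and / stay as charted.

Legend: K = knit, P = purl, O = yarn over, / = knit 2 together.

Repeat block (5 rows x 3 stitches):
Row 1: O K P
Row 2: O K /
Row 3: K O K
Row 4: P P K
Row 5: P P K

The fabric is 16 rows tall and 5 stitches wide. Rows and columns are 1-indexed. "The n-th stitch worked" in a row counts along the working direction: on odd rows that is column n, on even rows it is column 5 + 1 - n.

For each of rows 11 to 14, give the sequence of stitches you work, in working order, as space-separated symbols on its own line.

Result:
O K P O K
P O / P O
K O K K O
K K P K K

Derivation:
Row 11: chart row 1, RS - tile across columns 1-5 and work as-is.
Row 12: chart row 2, WS - tiled (columns 1-5): O K / O K; work from column 5 back to 1 with K<->P swapped.
Row 13: chart row 3, RS - tile across columns 1-5 and work as-is.
Row 14: chart row 4, WS - tiled (columns 1-5): P P K P P; work from column 5 back to 1 with K<->P swapped.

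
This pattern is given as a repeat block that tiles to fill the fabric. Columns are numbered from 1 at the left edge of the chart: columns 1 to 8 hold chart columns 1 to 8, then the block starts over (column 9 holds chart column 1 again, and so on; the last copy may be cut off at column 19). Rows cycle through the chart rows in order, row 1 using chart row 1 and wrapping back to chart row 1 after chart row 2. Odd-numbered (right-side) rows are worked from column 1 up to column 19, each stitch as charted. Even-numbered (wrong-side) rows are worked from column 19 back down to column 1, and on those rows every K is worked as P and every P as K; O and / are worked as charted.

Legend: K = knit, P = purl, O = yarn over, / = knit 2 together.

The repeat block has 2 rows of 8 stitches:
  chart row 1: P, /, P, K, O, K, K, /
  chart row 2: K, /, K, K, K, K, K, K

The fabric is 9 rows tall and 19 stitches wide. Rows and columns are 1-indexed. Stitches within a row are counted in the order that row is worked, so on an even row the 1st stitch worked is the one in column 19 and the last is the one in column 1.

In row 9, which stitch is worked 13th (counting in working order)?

Stitch:
O

Derivation:
For row 9: chart row = ((9-1) mod 2) + 1 = 1; this is a RS (odd) row.
Chart row 1 tiled across columns 1-19: P / P K O K K / P / P K O K K / P / P
RS row: no reversal, no swap; stitch n worked = column n.
Counting 13 along the worked row gives O.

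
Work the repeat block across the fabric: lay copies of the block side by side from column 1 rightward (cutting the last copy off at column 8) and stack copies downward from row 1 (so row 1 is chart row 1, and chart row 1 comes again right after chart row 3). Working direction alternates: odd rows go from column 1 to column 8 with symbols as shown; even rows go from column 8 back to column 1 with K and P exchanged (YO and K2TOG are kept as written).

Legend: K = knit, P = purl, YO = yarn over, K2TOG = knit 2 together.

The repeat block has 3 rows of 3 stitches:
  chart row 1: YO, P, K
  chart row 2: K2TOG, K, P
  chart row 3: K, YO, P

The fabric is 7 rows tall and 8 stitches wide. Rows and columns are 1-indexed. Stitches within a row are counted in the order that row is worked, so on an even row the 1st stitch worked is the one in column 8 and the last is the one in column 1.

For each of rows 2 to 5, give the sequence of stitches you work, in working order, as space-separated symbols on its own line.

Row 2: chart row 2, WS - tiled (columns 1-8): K2TOG K P K2TOG K P K2TOG K; work from column 8 back to 1 with K<->P swapped.
Row 3: chart row 3, RS - tile across columns 1-8 and work as-is.
Row 4: chart row 1, WS - tiled (columns 1-8): YO P K YO P K YO P; work from column 8 back to 1 with K<->P swapped.
Row 5: chart row 2, RS - tile across columns 1-8 and work as-is.

Rows as worked:
P K2TOG K P K2TOG K P K2TOG
K YO P K YO P K YO
K YO P K YO P K YO
K2TOG K P K2TOG K P K2TOG K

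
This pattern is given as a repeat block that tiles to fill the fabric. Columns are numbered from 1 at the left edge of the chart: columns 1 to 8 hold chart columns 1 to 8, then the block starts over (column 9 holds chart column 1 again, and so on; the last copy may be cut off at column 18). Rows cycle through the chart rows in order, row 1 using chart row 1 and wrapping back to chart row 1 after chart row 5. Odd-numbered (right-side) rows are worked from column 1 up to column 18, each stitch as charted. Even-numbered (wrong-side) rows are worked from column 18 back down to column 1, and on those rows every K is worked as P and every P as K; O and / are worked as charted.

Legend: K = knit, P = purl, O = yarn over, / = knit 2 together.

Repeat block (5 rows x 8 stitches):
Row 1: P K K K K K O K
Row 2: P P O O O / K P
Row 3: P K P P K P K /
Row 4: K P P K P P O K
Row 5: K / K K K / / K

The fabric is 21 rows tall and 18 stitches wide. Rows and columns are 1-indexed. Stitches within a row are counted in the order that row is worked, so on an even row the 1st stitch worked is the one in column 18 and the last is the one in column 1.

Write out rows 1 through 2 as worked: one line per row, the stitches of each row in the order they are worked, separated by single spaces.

== ROWS AS WORKED ==
P K K K K K O K P K K K K K O K P K
K K K P / O O O K K K P / O O O K K

Derivation:
Row 1: chart row 1, RS - tile across columns 1-18 and work as-is.
Row 2: chart row 2, WS - tiled (columns 1-18): P P O O O / K P P P O O O / K P P P; work from column 18 back to 1 with K<->P swapped.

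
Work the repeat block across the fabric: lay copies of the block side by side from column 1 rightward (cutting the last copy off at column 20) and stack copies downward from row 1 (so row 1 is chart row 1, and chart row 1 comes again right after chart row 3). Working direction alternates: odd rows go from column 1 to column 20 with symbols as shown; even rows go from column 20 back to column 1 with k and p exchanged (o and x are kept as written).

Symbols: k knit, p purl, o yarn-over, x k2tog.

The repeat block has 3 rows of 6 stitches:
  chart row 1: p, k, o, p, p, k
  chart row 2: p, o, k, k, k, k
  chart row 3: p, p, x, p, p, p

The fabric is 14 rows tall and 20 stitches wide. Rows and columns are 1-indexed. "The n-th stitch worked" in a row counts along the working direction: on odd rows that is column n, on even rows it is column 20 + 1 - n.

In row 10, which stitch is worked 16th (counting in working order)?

Stitch:
k

Derivation:
Row 10 uses chart row ((10-1) mod 3)+1 = 1. Row 10 is even, so WS.
Chart row 1 tiled across columns 1-20: p k o p p k p k o p p k p k o p p k p k
Wrong side: read the tiled row from column 20 down to 1 and exchange k with p (leave o, x).
Row 10 as worked: p k p k k o p k p k k o p k p k k o p k
The 16th stitch worked is k.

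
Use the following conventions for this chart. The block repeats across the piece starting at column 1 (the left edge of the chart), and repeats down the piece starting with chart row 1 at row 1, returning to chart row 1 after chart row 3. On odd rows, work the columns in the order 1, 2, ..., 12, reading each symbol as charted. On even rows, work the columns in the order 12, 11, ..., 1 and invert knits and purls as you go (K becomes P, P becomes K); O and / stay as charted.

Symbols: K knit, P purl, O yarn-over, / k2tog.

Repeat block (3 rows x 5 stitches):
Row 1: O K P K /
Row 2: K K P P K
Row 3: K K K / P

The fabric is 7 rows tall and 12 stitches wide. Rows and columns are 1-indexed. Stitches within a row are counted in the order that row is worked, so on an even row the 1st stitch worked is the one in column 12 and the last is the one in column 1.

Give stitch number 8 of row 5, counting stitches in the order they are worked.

Row 5: (5-1) mod 3 = 1, so use chart row 2. Odd row -> RS.
Chart row 2 tiled across columns 1-12: K K P P K K K P P K K K
RS row: no reversal, no swap; stitch n worked = column n.
Stitch 8 in working order -> P

Stitch:
P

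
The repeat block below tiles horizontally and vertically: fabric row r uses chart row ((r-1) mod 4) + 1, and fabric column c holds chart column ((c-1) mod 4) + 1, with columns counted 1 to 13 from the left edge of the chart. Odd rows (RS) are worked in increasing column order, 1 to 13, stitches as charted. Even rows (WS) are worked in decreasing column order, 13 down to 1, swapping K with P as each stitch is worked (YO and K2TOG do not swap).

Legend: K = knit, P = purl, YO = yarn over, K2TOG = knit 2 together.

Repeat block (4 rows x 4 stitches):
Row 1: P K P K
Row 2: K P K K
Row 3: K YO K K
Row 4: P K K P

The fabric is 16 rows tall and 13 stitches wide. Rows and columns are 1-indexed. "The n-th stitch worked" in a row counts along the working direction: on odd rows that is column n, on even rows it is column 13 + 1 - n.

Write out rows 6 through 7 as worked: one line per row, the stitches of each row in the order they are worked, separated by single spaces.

Row 6: chart row 2, WS - tiled (columns 1-13): K P K K K P K K K P K K K; work from column 13 back to 1 with K<->P swapped.
Row 7: chart row 3, RS - tile across columns 1-13 and work as-is.

== ROWS AS WORKED ==
P P P K P P P K P P P K P
K YO K K K YO K K K YO K K K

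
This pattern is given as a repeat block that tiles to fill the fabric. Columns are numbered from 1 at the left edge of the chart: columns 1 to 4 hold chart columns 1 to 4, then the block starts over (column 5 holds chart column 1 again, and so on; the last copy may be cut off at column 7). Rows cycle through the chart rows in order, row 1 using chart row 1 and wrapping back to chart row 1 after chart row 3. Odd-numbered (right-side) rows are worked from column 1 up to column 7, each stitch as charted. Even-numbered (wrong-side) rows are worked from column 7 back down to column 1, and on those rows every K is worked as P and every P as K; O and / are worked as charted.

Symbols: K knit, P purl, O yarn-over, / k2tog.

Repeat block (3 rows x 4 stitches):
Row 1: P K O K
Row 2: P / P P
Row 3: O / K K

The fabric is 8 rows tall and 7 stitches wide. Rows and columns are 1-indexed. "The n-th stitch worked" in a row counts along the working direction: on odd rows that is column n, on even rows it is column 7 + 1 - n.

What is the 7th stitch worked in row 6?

Row 6 uses chart row ((6-1) mod 3)+1 = 3. Row 6 is even, so WS.
Chart row 3 tiled across columns 1-7: O / K K O / K
WS: work from column 7 back to column 1 (reverse the tiled row), swapping K<->P (O and / unchanged).
Row 6 as worked: P / O P P / O
The 7th stitch worked is O.

Result:
O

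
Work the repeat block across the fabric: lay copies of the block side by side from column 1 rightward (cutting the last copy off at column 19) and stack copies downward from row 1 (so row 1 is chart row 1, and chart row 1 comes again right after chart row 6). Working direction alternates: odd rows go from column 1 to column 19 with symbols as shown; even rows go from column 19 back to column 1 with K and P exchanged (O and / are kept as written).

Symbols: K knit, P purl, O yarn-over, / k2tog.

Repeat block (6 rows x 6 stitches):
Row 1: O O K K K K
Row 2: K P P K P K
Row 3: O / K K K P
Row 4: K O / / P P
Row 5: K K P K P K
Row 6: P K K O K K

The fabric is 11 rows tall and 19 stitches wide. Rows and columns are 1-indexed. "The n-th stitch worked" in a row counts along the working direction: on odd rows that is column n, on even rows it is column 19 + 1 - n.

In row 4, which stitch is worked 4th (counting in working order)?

Row 4 uses chart row ((4-1) mod 6)+1 = 4. Row 4 is even, so WS.
Chart row 4 tiled across columns 1-19: K O / / P P K O / / P P K O / / P P K
Wrong side: read the tiled row from column 19 down to 1 and exchange K with P (leave O, /).
Row 4 as worked: P K K / / O P K K / / O P K K / / O P
The 4th stitch worked is /.

Result:
/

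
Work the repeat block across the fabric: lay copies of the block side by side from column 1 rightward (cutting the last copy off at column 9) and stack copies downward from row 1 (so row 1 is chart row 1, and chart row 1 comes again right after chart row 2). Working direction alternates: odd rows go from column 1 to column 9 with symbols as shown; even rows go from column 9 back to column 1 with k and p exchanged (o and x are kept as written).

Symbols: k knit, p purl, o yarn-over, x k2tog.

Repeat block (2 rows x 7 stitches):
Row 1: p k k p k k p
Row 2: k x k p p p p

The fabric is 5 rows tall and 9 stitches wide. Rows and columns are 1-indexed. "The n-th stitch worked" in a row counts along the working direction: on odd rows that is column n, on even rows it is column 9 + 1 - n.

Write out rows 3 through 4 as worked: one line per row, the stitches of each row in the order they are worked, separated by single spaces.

Rows as worked:
p k k p k k p p k
x p k k k k p x p

Derivation:
Row 3: chart row 1, RS - tile across columns 1-9 and work as-is.
Row 4: chart row 2, WS - tiled (columns 1-9): k x k p p p p k x; work from column 9 back to 1 with k<->p swapped.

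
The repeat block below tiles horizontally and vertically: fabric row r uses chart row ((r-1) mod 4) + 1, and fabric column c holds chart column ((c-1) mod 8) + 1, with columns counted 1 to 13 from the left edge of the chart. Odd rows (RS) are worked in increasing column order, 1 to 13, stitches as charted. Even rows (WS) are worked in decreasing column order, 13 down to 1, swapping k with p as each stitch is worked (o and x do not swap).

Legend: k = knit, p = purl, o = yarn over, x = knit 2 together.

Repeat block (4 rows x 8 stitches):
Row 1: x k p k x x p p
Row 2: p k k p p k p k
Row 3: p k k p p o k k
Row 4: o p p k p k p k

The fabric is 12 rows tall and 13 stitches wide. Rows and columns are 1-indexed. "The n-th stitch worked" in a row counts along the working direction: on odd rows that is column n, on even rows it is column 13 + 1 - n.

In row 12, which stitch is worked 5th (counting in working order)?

Row 12: (12-1) mod 4 = 3, so use chart row 4. Even row -> WS.
Chart row 4 tiled across columns 1-13: o p p k p k p k o p p k p
WS row: flip the tiled sequence (start at column 13) and apply k<->p; o and x stay.
Row 12 as worked: k p k k o p k p k p k k o
The 5th stitch worked is o.

Stitch:
o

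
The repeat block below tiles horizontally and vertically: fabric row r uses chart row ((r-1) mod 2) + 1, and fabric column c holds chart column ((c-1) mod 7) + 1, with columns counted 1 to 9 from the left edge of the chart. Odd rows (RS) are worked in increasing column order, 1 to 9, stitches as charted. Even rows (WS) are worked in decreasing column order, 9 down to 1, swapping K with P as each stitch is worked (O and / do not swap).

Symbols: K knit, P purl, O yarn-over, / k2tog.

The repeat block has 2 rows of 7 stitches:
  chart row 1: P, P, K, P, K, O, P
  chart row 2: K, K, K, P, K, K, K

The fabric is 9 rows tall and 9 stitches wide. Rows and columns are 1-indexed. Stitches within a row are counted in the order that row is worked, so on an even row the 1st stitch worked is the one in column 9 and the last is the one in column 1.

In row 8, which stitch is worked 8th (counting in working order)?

Stitch:
P

Derivation:
For row 8: chart row = ((8-1) mod 2) + 1 = 2; this is a WS (even) row.
Chart row 2 tiled across columns 1-9: K K K P K K K K K
WS: work from column 9 back to column 1 (reverse the tiled row), swapping K<->P (O and / unchanged).
Row 8 as worked: P P P P P K P P P
Stitch 8 in working order -> P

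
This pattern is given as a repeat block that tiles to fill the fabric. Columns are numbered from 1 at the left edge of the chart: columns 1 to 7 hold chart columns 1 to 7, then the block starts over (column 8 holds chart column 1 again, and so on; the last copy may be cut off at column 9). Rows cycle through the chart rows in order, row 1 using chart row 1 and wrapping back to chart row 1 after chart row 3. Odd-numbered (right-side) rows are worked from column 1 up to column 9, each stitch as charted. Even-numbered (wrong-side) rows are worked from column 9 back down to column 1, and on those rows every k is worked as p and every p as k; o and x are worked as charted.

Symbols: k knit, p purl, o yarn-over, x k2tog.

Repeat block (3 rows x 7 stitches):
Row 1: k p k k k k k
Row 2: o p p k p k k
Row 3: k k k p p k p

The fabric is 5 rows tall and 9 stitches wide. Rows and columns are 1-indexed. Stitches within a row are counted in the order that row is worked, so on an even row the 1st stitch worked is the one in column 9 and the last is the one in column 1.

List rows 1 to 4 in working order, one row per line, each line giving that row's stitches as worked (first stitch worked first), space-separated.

== ROWS AS WORKED ==
k p k k k k k k p
k o p p k p k k o
k k k p p k p k k
k p p p p p p k p

Derivation:
Row 1: chart row 1, RS - tile across columns 1-9 and work as-is.
Row 2: chart row 2, WS - tiled (columns 1-9): o p p k p k k o p; work from column 9 back to 1 with k<->p swapped.
Row 3: chart row 3, RS - tile across columns 1-9 and work as-is.
Row 4: chart row 1, WS - tiled (columns 1-9): k p k k k k k k p; work from column 9 back to 1 with k<->p swapped.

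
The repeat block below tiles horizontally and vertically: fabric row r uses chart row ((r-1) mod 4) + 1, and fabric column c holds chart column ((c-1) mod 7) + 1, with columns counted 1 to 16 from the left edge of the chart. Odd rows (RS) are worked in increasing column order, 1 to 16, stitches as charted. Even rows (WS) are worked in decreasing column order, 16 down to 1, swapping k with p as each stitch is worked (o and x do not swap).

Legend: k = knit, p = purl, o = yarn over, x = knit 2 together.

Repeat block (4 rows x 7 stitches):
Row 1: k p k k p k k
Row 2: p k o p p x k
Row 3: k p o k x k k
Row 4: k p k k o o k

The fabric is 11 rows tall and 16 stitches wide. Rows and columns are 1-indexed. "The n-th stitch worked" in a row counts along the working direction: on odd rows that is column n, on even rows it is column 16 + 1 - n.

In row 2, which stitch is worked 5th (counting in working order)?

Row 2 uses chart row ((2-1) mod 4)+1 = 2. Row 2 is even, so WS.
Chart row 2 tiled across columns 1-16: p k o p p x k p k o p p x k p k
WS: work from column 16 back to column 1 (reverse the tiled row), swapping k<->p (o and x unchanged).
Row 2 as worked: p k p x k k o p k p x k k o p k
Counting 5 along the worked row gives k.

== STITCH ==
k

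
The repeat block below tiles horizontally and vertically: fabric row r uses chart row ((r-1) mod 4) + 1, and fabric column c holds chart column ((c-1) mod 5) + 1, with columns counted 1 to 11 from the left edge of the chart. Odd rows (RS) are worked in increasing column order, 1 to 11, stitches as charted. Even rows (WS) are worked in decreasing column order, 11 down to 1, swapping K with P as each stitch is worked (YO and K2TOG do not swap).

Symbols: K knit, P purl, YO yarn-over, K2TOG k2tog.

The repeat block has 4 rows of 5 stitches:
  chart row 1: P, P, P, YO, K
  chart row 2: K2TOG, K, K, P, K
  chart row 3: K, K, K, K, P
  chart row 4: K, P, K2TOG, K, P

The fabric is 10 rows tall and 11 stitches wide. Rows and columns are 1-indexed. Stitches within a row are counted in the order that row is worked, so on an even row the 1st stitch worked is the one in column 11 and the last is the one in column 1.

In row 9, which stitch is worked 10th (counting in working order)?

Result:
K

Derivation:
Row 9: (9-1) mod 4 = 0, so use chart row 1. Odd row -> RS.
Chart row 1 tiled across columns 1-11: P P P YO K P P P YO K P
RS: work column 1 to column 11, symbols as charted — the tiled row is the row as worked.
Stitch 10 in working order -> K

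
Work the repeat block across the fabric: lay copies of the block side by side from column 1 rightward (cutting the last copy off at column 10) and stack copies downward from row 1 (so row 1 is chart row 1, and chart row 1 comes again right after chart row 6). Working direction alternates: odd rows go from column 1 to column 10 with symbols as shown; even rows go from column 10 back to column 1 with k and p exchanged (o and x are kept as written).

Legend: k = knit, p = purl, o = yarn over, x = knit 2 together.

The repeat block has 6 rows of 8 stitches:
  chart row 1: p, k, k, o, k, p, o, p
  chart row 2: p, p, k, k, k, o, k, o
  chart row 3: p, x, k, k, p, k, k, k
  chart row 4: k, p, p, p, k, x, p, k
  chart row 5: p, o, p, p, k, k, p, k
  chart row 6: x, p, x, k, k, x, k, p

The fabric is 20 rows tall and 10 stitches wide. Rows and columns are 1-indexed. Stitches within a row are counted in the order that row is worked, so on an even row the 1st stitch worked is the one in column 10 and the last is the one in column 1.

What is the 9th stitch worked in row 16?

Row 16: (16-1) mod 6 = 3, so use chart row 4. Even row -> WS.
Chart row 4 tiled across columns 1-10: k p p p k x p k k p
Wrong side: read the tiled row from column 10 down to 1 and exchange k with p (leave o, x).
Row 16 as worked: k p p k x p k k k p
Stitch 9 in working order -> k

Result:
k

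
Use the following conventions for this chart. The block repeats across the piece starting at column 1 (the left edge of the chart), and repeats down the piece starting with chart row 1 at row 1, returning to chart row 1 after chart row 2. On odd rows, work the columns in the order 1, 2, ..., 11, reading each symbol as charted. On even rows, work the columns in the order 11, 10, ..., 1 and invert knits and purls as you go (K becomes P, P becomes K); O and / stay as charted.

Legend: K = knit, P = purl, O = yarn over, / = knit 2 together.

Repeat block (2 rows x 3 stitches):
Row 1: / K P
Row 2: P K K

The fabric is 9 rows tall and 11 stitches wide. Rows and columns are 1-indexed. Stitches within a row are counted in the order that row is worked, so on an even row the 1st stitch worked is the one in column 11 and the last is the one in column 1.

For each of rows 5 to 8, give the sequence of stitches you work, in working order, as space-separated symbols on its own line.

Row 5: chart row 1, RS - tile across columns 1-11 and work as-is.
Row 6: chart row 2, WS - tiled (columns 1-11): P K K P K K P K K P K; work from column 11 back to 1 with K<->P swapped.
Row 7: chart row 1, RS - tile across columns 1-11 and work as-is.
Row 8: chart row 2, WS - tiled (columns 1-11): P K K P K K P K K P K; work from column 11 back to 1 with K<->P swapped.

Result:
/ K P / K P / K P / K
P K P P K P P K P P K
/ K P / K P / K P / K
P K P P K P P K P P K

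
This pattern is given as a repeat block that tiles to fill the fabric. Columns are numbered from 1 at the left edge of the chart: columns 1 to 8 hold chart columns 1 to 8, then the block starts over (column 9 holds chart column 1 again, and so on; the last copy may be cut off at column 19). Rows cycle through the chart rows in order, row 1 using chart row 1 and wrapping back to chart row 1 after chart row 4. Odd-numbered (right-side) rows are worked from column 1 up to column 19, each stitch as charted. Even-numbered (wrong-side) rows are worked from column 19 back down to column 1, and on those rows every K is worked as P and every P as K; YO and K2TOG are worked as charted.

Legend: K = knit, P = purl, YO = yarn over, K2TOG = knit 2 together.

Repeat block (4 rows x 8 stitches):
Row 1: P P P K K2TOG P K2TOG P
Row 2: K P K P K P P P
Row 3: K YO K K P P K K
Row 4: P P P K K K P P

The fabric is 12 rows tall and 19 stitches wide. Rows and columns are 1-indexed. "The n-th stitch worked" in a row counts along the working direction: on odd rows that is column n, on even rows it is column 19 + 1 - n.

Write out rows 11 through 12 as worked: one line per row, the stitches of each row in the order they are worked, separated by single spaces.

Row 11: chart row 3, RS - tile across columns 1-19 and work as-is.
Row 12: chart row 4, WS - tiled (columns 1-19): P P P K K K P P P P P K K K P P P P P; work from column 19 back to 1 with K<->P swapped.

Result:
K YO K K P P K K K YO K K P P K K K YO K
K K K K K P P P K K K K K P P P K K K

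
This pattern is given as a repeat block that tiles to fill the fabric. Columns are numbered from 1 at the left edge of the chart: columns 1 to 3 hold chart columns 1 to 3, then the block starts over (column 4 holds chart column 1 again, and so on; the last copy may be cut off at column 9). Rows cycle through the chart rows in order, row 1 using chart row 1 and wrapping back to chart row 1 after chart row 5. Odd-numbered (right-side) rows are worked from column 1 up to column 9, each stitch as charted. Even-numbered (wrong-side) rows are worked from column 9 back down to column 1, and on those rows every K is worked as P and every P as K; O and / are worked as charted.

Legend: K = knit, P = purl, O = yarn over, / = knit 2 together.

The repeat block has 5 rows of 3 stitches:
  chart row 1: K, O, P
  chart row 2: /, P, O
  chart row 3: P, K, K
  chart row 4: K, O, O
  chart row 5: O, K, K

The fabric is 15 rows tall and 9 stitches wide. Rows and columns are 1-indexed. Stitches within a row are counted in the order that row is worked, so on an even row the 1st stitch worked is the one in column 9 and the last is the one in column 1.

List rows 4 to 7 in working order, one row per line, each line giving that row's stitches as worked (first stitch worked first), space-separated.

Row 4: chart row 4, WS - tiled (columns 1-9): K O O K O O K O O; work from column 9 back to 1 with K<->P swapped.
Row 5: chart row 5, RS - tile across columns 1-9 and work as-is.
Row 6: chart row 1, WS - tiled (columns 1-9): K O P K O P K O P; work from column 9 back to 1 with K<->P swapped.
Row 7: chart row 2, RS - tile across columns 1-9 and work as-is.

== ROWS AS WORKED ==
O O P O O P O O P
O K K O K K O K K
K O P K O P K O P
/ P O / P O / P O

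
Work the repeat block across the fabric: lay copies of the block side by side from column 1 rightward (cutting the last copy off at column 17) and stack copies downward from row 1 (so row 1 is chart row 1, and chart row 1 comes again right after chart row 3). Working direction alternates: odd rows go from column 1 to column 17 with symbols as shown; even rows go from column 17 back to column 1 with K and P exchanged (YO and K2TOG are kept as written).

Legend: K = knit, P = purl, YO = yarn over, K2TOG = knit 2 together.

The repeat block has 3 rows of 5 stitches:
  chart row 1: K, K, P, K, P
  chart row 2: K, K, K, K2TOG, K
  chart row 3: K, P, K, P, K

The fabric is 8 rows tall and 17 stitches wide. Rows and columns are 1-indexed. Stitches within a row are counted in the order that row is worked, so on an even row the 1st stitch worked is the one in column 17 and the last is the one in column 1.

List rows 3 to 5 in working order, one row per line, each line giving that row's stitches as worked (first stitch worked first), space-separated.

Result:
K P K P K K P K P K K P K P K K P
P P K P K P P K P K P P K P K P P
K K K K2TOG K K K K K2TOG K K K K K2TOG K K K

Derivation:
Row 3: chart row 3, RS - tile across columns 1-17 and work as-is.
Row 4: chart row 1, WS - tiled (columns 1-17): K K P K P K K P K P K K P K P K K; work from column 17 back to 1 with K<->P swapped.
Row 5: chart row 2, RS - tile across columns 1-17 and work as-is.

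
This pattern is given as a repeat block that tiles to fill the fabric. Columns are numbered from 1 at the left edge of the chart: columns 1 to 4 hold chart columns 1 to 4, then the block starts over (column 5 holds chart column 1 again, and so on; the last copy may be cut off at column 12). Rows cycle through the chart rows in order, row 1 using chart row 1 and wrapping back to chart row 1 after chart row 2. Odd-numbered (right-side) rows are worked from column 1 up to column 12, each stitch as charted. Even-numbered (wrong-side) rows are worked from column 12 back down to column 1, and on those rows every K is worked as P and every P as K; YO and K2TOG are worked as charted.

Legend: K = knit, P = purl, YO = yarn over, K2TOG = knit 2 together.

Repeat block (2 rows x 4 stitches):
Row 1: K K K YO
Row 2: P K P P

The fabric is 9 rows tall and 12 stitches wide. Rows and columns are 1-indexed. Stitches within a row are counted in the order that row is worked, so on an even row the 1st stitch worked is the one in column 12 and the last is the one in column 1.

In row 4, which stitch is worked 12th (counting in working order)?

Stitch:
K

Derivation:
Row 4 uses chart row ((4-1) mod 2)+1 = 2. Row 4 is even, so WS.
Chart row 2 tiled across columns 1-12: P K P P P K P P P K P P
Wrong side: read the tiled row from column 12 down to 1 and exchange K with P (leave YO, K2TOG).
Row 4 as worked: K K P K K K P K K K P K
Counting 12 along the worked row gives K.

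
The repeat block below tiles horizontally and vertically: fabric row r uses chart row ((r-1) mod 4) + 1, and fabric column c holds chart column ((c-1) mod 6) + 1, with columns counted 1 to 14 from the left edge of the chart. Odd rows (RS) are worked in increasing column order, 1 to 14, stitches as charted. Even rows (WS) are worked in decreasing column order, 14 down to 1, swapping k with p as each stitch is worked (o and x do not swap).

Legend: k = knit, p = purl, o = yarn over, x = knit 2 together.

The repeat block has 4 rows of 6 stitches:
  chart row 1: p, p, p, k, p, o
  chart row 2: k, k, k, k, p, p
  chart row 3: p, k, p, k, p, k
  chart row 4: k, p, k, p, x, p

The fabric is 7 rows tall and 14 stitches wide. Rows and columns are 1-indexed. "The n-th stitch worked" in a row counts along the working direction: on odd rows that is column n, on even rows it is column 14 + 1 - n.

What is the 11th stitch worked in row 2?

Stitch:
p

Derivation:
For row 2: chart row = ((2-1) mod 4) + 1 = 2; this is a WS (even) row.
Chart row 2 tiled across columns 1-14: k k k k p p k k k k p p k k
WS row: flip the tiled sequence (start at column 14) and apply k<->p; o and x stay.
Row 2 as worked: p p k k p p p p k k p p p p
The 11th stitch worked is p.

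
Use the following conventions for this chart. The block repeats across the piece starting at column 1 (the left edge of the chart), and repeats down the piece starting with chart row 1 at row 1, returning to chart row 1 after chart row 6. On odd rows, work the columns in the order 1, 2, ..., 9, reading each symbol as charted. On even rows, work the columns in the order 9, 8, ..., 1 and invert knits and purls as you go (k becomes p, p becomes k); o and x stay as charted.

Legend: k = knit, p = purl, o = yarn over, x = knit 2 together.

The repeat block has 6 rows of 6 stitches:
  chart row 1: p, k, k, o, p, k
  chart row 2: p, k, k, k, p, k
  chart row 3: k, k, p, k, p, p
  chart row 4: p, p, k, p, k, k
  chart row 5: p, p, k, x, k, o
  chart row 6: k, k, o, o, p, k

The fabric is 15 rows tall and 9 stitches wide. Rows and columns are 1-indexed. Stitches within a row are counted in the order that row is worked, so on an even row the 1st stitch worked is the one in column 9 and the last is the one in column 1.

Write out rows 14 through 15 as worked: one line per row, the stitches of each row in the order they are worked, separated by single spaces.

Row 14: chart row 2, WS - tiled (columns 1-9): p k k k p k p k k; work from column 9 back to 1 with k<->p swapped.
Row 15: chart row 3, RS - tile across columns 1-9 and work as-is.

== ROWS AS WORKED ==
p p k p k p p p k
k k p k p p k k p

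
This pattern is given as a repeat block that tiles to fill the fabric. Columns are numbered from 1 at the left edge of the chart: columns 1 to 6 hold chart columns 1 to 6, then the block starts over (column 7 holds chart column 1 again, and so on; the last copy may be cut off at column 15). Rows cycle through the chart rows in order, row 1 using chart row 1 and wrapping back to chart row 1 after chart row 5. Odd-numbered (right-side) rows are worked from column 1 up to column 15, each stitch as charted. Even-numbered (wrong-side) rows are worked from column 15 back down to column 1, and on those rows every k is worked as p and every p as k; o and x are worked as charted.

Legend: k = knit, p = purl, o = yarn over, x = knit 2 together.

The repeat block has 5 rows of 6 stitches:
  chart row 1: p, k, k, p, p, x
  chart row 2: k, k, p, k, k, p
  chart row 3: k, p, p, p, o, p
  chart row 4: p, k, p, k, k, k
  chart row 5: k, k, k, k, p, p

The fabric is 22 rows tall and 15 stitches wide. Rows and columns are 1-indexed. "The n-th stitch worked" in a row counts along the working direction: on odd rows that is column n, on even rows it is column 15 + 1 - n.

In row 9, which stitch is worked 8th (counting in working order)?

Stitch:
k

Derivation:
Row 9 uses chart row ((9-1) mod 5)+1 = 4. Row 9 is odd, so RS.
Chart row 4 tiled across columns 1-15: p k p k k k p k p k k k p k p
RS: work column 1 to column 15, symbols as charted — the tiled row is the row as worked.
The 8th stitch worked is k.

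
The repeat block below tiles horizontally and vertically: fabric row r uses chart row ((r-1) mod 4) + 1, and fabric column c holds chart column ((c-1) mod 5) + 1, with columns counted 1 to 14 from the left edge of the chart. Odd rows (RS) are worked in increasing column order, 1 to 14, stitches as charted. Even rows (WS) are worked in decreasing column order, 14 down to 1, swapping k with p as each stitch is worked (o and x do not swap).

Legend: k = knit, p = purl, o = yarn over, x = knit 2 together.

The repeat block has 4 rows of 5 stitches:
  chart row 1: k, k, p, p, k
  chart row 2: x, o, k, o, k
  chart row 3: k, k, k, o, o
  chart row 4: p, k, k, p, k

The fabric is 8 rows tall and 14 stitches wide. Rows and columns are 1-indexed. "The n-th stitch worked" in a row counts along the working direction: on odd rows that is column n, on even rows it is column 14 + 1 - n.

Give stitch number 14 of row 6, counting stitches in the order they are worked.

For row 6: chart row = ((6-1) mod 4) + 1 = 2; this is a WS (even) row.
Chart row 2 tiled across columns 1-14: x o k o k x o k o k x o k o
Wrong side: read the tiled row from column 14 down to 1 and exchange k with p (leave o, x).
Row 6 as worked: o p o x p o p o x p o p o x
The 14th stitch worked is x.

Stitch:
x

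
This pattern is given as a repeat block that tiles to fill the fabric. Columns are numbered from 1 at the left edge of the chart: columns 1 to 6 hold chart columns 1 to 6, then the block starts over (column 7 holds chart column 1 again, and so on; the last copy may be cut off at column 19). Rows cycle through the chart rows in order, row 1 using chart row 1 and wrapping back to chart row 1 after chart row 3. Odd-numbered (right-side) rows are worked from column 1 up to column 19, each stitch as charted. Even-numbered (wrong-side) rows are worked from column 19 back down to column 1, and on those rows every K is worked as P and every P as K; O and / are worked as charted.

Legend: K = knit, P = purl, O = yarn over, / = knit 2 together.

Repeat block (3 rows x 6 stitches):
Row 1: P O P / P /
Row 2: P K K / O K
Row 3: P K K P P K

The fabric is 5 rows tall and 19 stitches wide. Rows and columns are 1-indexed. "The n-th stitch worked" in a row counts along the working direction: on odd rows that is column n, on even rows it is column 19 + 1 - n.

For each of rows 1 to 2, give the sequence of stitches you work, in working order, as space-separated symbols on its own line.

Result:
P O P / P / P O P / P / P O P / P / P
K P O / P P K P O / P P K P O / P P K

Derivation:
Row 1: chart row 1, RS - tile across columns 1-19 and work as-is.
Row 2: chart row 2, WS - tiled (columns 1-19): P K K / O K P K K / O K P K K / O K P; work from column 19 back to 1 with K<->P swapped.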